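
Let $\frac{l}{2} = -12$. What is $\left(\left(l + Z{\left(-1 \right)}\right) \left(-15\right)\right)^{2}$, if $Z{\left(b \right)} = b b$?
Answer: $119025$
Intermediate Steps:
$l = -24$ ($l = 2 \left(-12\right) = -24$)
$Z{\left(b \right)} = b^{2}$
$\left(\left(l + Z{\left(-1 \right)}\right) \left(-15\right)\right)^{2} = \left(\left(-24 + \left(-1\right)^{2}\right) \left(-15\right)\right)^{2} = \left(\left(-24 + 1\right) \left(-15\right)\right)^{2} = \left(\left(-23\right) \left(-15\right)\right)^{2} = 345^{2} = 119025$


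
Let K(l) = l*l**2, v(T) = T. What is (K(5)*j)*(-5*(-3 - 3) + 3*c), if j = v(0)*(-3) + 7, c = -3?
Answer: 18375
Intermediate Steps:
K(l) = l**3
j = 7 (j = 0*(-3) + 7 = 0 + 7 = 7)
(K(5)*j)*(-5*(-3 - 3) + 3*c) = (5**3*7)*(-5*(-3 - 3) + 3*(-3)) = (125*7)*(-5*(-6) - 9) = 875*(30 - 9) = 875*21 = 18375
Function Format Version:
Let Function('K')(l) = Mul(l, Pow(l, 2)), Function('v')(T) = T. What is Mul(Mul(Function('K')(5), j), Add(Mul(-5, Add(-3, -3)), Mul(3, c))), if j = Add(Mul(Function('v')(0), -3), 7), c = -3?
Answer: 18375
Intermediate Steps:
Function('K')(l) = Pow(l, 3)
j = 7 (j = Add(Mul(0, -3), 7) = Add(0, 7) = 7)
Mul(Mul(Function('K')(5), j), Add(Mul(-5, Add(-3, -3)), Mul(3, c))) = Mul(Mul(Pow(5, 3), 7), Add(Mul(-5, Add(-3, -3)), Mul(3, -3))) = Mul(Mul(125, 7), Add(Mul(-5, -6), -9)) = Mul(875, Add(30, -9)) = Mul(875, 21) = 18375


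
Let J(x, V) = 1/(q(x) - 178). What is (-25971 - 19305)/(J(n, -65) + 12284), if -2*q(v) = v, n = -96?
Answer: -5885880/1596919 ≈ -3.6858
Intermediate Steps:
q(v) = -v/2
J(x, V) = 1/(-178 - x/2) (J(x, V) = 1/(-x/2 - 178) = 1/(-178 - x/2))
(-25971 - 19305)/(J(n, -65) + 12284) = (-25971 - 19305)/(-2/(356 - 96) + 12284) = -45276/(-2/260 + 12284) = -45276/(-2*1/260 + 12284) = -45276/(-1/130 + 12284) = -45276/1596919/130 = -45276*130/1596919 = -5885880/1596919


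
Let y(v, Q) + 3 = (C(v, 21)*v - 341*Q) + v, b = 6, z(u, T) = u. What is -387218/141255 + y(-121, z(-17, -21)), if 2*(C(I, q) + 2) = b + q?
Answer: 1208792129/282510 ≈ 4278.8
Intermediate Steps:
C(I, q) = 1 + q/2 (C(I, q) = -2 + (6 + q)/2 = -2 + (3 + q/2) = 1 + q/2)
y(v, Q) = -3 - 341*Q + 25*v/2 (y(v, Q) = -3 + (((1 + (½)*21)*v - 341*Q) + v) = -3 + (((1 + 21/2)*v - 341*Q) + v) = -3 + ((23*v/2 - 341*Q) + v) = -3 + ((-341*Q + 23*v/2) + v) = -3 + (-341*Q + 25*v/2) = -3 - 341*Q + 25*v/2)
-387218/141255 + y(-121, z(-17, -21)) = -387218/141255 + (-3 - 341*(-17) + (25/2)*(-121)) = -387218*1/141255 + (-3 + 5797 - 3025/2) = -387218/141255 + 8563/2 = 1208792129/282510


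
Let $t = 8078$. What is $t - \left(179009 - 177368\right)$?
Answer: $6437$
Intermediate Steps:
$t - \left(179009 - 177368\right) = 8078 - \left(179009 - 177368\right) = 8078 - 1641 = 6437$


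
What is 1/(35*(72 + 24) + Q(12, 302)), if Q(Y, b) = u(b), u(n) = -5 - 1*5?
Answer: 1/3350 ≈ 0.00029851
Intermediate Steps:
u(n) = -10 (u(n) = -5 - 5 = -10)
Q(Y, b) = -10
1/(35*(72 + 24) + Q(12, 302)) = 1/(35*(72 + 24) - 10) = 1/(35*96 - 10) = 1/(3360 - 10) = 1/3350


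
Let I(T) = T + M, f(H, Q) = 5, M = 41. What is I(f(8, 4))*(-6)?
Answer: -276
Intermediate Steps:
I(T) = 41 + T (I(T) = T + 41 = 41 + T)
I(f(8, 4))*(-6) = (41 + 5)*(-6) = 46*(-6) = -276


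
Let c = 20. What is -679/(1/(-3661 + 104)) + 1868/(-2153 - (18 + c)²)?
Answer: 8687483323/3597 ≈ 2.4152e+6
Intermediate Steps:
-679/(1/(-3661 + 104)) + 1868/(-2153 - (18 + c)²) = -679/(1/(-3661 + 104)) + 1868/(-2153 - (18 + 20)²) = -679/(1/(-3557)) + 1868/(-2153 - 1*38²) = -679/(-1/3557) + 1868/(-2153 - 1*1444) = -679*(-3557) + 1868/(-2153 - 1444) = 2415203 + 1868/(-3597) = 2415203 + 1868*(-1/3597) = 2415203 - 1868/3597 = 8687483323/3597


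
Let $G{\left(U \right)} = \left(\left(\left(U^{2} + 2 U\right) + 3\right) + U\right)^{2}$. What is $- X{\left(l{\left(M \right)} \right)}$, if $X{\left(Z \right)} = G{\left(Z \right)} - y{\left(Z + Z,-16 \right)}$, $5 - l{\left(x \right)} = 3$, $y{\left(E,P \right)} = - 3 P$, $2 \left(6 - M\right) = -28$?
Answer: $-121$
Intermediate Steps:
$M = 20$ ($M = 6 - -14 = 6 + 14 = 20$)
$G{\left(U \right)} = \left(3 + U^{2} + 3 U\right)^{2}$ ($G{\left(U \right)} = \left(\left(3 + U^{2} + 2 U\right) + U\right)^{2} = \left(3 + U^{2} + 3 U\right)^{2}$)
$l{\left(x \right)} = 2$ ($l{\left(x \right)} = 5 - 3 = 2$)
$X{\left(Z \right)} = -48 + \left(3 + Z^{2} + 3 Z\right)^{2}$ ($X{\left(Z \right)} = \left(3 + Z^{2} + 3 Z\right)^{2} - \left(-3\right) \left(-16\right) = \left(3 + Z^{2} + 3 Z\right)^{2} - 48 = -48 + \left(3 + Z^{2} + 3 Z\right)^{2}$)
$- X{\left(l{\left(M \right)} \right)} = - (-48 + \left(3 + 2^{2} + 3 \cdot 2\right)^{2}) = - (-48 + \left(3 + 4 + 6\right)^{2}) = - (-48 + 13^{2}) = - (-48 + 169) = \left(-1\right) 121 = -121$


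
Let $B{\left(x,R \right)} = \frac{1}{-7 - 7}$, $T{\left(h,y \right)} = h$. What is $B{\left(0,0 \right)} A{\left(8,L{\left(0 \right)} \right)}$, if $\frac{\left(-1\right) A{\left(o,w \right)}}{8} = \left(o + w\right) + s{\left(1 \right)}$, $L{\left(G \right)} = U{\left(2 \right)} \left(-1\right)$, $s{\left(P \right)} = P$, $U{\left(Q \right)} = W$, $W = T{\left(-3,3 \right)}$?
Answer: $\frac{48}{7} \approx 6.8571$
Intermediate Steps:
$W = -3$
$U{\left(Q \right)} = -3$
$B{\left(x,R \right)} = - \frac{1}{14}$ ($B{\left(x,R \right)} = \frac{1}{-14} = - \frac{1}{14}$)
$L{\left(G \right)} = 3$ ($L{\left(G \right)} = \left(-3\right) \left(-1\right) = 3$)
$A{\left(o,w \right)} = -8 - 8 o - 8 w$ ($A{\left(o,w \right)} = - 8 \left(\left(o + w\right) + 1\right) = - 8 \left(1 + o + w\right) = -8 - 8 o - 8 w$)
$B{\left(0,0 \right)} A{\left(8,L{\left(0 \right)} \right)} = - \frac{-8 - 64 - 24}{14} = \left(- \frac{1}{14}\right) \left(-96\right) = \frac{48}{7}$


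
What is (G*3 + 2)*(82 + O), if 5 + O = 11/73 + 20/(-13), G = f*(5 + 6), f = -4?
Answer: -717560/73 ≈ -9829.6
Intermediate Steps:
G = -44 (G = -4*(5 + 6) = -4*11 = -44)
O = -6062/949 (O = -5 + (11/73 + 20/(-13)) = -5 + (11*(1/73) + 20*(-1/13)) = -5 + (11/73 - 20/13) = -5 - 1317/949 = -6062/949 ≈ -6.3878)
(G*3 + 2)*(82 + O) = (-44*3 + 2)*(82 - 6062/949) = (-132 + 2)*(71756/949) = -130*71756/949 = -717560/73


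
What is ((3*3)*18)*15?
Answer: 2430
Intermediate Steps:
((3*3)*18)*15 = (9*18)*15 = 162*15 = 2430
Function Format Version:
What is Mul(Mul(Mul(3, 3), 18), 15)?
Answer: 2430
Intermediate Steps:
Mul(Mul(Mul(3, 3), 18), 15) = Mul(Mul(9, 18), 15) = Mul(162, 15) = 2430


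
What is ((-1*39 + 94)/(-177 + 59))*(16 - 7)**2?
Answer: -4455/118 ≈ -37.754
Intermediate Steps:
((-1*39 + 94)/(-177 + 59))*(16 - 7)**2 = ((-39 + 94)/(-118))*9**2 = (55*(-1/118))*81 = -55/118*81 = -4455/118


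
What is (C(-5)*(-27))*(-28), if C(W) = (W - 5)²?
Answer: 75600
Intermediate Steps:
C(W) = (-5 + W)²
(C(-5)*(-27))*(-28) = ((-5 - 5)²*(-27))*(-28) = ((-10)²*(-27))*(-28) = (100*(-27))*(-28) = -2700*(-28) = 75600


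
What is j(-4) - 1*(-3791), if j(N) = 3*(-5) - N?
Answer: 3780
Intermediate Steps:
j(N) = -15 - N
j(-4) - 1*(-3791) = (-15 - 1*(-4)) - 1*(-3791) = (-15 + 4) + 3791 = -11 + 3791 = 3780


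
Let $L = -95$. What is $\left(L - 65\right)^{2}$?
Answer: $25600$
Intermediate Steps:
$\left(L - 65\right)^{2} = \left(-95 - 65\right)^{2} = \left(-160\right)^{2} = 25600$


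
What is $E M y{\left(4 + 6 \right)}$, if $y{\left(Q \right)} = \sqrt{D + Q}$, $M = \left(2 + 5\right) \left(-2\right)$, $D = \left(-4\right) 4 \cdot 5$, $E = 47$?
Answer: $- 658 i \sqrt{70} \approx - 5505.2 i$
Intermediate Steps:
$D = -80$ ($D = \left(-16\right) 5 = -80$)
$M = -14$ ($M = 7 \left(-2\right) = -14$)
$y{\left(Q \right)} = \sqrt{-80 + Q}$
$E M y{\left(4 + 6 \right)} = 47 \left(-14\right) \sqrt{-80 + \left(4 + 6\right)} = - 658 \sqrt{-80 + 10} = - 658 \sqrt{-70} = - 658 i \sqrt{70}$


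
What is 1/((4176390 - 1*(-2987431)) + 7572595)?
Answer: 1/14736416 ≈ 6.7859e-8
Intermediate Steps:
1/((4176390 - 1*(-2987431)) + 7572595) = 1/((4176390 + 2987431) + 7572595) = 1/(7163821 + 7572595) = 1/14736416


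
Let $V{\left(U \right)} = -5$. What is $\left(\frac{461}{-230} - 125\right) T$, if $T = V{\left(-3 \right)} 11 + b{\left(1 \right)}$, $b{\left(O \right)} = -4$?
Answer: $\frac{1723449}{230} \approx 7493.3$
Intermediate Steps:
$T = -59$ ($T = \left(-5\right) 11 - 4 = -55 - 4 = -59$)
$\left(\frac{461}{-230} - 125\right) T = \left(\frac{461}{-230} - 125\right) \left(-59\right) = \left(461 \left(- \frac{1}{230}\right) - 125\right) \left(-59\right) = \left(- \frac{461}{230} - 125\right) \left(-59\right) = \left(- \frac{29211}{230}\right) \left(-59\right) = \frac{1723449}{230}$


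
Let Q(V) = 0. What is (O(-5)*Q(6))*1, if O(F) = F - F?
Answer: 0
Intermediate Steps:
O(F) = 0
(O(-5)*Q(6))*1 = (0*0)*1 = 0*1 = 0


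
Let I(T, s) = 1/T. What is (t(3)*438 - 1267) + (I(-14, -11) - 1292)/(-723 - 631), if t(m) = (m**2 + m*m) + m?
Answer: 150358125/18956 ≈ 7932.0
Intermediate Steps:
t(m) = m + 2*m**2 (t(m) = (m**2 + m**2) + m = 2*m**2 + m = m + 2*m**2)
(t(3)*438 - 1267) + (I(-14, -11) - 1292)/(-723 - 631) = ((3*(1 + 2*3))*438 - 1267) + (1/(-14) - 1292)/(-723 - 631) = ((3*(1 + 6))*438 - 1267) + (-1/14 - 1292)/(-1354) = ((3*7)*438 - 1267) - 18089/14*(-1/1354) = (21*438 - 1267) + 18089/18956 = (9198 - 1267) + 18089/18956 = 7931 + 18089/18956 = 150358125/18956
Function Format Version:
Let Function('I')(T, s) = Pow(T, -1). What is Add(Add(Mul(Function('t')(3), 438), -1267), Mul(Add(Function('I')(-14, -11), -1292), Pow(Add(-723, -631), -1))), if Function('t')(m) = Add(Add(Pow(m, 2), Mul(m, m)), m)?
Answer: Rational(150358125, 18956) ≈ 7932.0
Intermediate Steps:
Function('t')(m) = Add(m, Mul(2, Pow(m, 2))) (Function('t')(m) = Add(Add(Pow(m, 2), Pow(m, 2)), m) = Add(Mul(2, Pow(m, 2)), m) = Add(m, Mul(2, Pow(m, 2))))
Add(Add(Mul(Function('t')(3), 438), -1267), Mul(Add(Function('I')(-14, -11), -1292), Pow(Add(-723, -631), -1))) = Add(Add(Mul(Mul(3, Add(1, Mul(2, 3))), 438), -1267), Mul(Add(Pow(-14, -1), -1292), Pow(Add(-723, -631), -1))) = Add(Add(Mul(Mul(3, Add(1, 6)), 438), -1267), Mul(Add(Rational(-1, 14), -1292), Pow(-1354, -1))) = Add(Add(Mul(Mul(3, 7), 438), -1267), Mul(Rational(-18089, 14), Rational(-1, 1354))) = Add(Add(Mul(21, 438), -1267), Rational(18089, 18956)) = Add(Add(9198, -1267), Rational(18089, 18956)) = Add(7931, Rational(18089, 18956)) = Rational(150358125, 18956)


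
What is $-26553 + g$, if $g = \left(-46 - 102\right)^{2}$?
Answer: $-4649$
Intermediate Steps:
$g = 21904$ ($g = \left(-148\right)^{2} = 21904$)
$-26553 + g = -26553 + 21904 = -4649$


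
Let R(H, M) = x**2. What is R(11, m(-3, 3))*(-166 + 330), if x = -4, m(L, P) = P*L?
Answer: 2624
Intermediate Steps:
m(L, P) = L*P
R(H, M) = 16 (R(H, M) = (-4)**2 = 16)
R(11, m(-3, 3))*(-166 + 330) = 16*(-166 + 330) = 16*164 = 2624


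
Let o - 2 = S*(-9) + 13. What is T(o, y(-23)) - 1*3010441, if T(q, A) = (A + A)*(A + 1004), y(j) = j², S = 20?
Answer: -1388527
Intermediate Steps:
o = -165 (o = 2 + (20*(-9) + 13) = 2 + (-180 + 13) = 2 - 167 = -165)
T(q, A) = 2*A*(1004 + A) (T(q, A) = (2*A)*(1004 + A) = 2*A*(1004 + A))
T(o, y(-23)) - 1*3010441 = 2*(-23)²*(1004 + (-23)²) - 1*3010441 = 2*529*(1004 + 529) - 3010441 = 2*529*1533 - 3010441 = 1621914 - 3010441 = -1388527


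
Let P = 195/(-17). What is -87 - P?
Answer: -1284/17 ≈ -75.529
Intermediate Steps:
P = -195/17 (P = 195*(-1/17) = -195/17 ≈ -11.471)
-87 - P = -87 - 1*(-195/17) = -87 + 195/17 = -1284/17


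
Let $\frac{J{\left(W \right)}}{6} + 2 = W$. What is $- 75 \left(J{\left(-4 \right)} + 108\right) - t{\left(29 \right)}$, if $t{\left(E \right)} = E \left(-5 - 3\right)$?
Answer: $-5168$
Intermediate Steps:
$J{\left(W \right)} = -12 + 6 W$
$t{\left(E \right)} = - 8 E$ ($t{\left(E \right)} = E \left(-5 - 3\right) = E \left(-8\right) = - 8 E$)
$- 75 \left(J{\left(-4 \right)} + 108\right) - t{\left(29 \right)} = - 75 \left(\left(-12 + 6 \left(-4\right)\right) + 108\right) - \left(-8\right) 29 = - 75 \left(\left(-12 - 24\right) + 108\right) - -232 = - 75 \left(-36 + 108\right) + 232 = \left(-75\right) 72 + 232 = -5400 + 232 = -5168$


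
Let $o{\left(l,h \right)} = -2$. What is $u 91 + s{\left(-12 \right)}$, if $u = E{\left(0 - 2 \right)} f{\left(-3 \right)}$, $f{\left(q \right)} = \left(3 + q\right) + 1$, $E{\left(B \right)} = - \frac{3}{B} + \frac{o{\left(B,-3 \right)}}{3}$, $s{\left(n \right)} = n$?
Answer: $\frac{383}{6} \approx 63.833$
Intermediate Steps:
$E{\left(B \right)} = - \frac{2}{3} - \frac{3}{B}$ ($E{\left(B \right)} = - \frac{3}{B} - \frac{2}{3} = - \frac{2}{3} - \frac{3}{B}$)
$f{\left(q \right)} = 4 + q$
$u = \frac{5}{6}$ ($u = \left(- \frac{2}{3} - \frac{3}{0 - 2}\right) \left(4 - 3\right) = \left(- \frac{2}{3} - \frac{3}{0 - 2}\right) 1 = \left(- \frac{2}{3} - \frac{3}{-2}\right) 1 = \left(- \frac{2}{3} - - \frac{3}{2}\right) 1 = \left(- \frac{2}{3} + \frac{3}{2}\right) 1 = \frac{5}{6} \cdot 1 = \frac{5}{6} \approx 0.83333$)
$u 91 + s{\left(-12 \right)} = \frac{5}{6} \cdot 91 - 12 = \frac{455}{6} - 12 = \frac{383}{6}$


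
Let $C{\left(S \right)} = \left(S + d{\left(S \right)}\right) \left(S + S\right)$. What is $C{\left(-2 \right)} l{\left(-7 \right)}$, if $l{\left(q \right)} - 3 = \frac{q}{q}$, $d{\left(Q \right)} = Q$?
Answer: $64$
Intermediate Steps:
$C{\left(S \right)} = 4 S^{2}$ ($C{\left(S \right)} = \left(S + S\right) \left(S + S\right) = 2 S 2 S = 4 S^{2}$)
$l{\left(q \right)} = 4$ ($l{\left(q \right)} = 3 + \frac{q}{q} = 3 + 1 = 4$)
$C{\left(-2 \right)} l{\left(-7 \right)} = 4 \left(-2\right)^{2} \cdot 4 = 4 \cdot 4 \cdot 4 = 16 \cdot 4 = 64$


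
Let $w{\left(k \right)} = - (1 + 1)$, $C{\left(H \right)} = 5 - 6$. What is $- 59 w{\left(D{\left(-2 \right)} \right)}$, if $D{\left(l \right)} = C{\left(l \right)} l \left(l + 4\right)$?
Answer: $118$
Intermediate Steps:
$C{\left(H \right)} = -1$ ($C{\left(H \right)} = 5 - 6 = -1$)
$D{\left(l \right)} = - l \left(4 + l\right)$ ($D{\left(l \right)} = - l \left(l + 4\right) = - l \left(4 + l\right)$)
$w{\left(k \right)} = -2$ ($w{\left(k \right)} = \left(-1\right) 2 = -2$)
$- 59 w{\left(D{\left(-2 \right)} \right)} = \left(-59\right) \left(-2\right) = 118$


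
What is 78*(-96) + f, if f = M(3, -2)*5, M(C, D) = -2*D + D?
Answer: -7478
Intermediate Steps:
M(C, D) = -D
f = 10 (f = -1*(-2)*5 = 2*5 = 10)
78*(-96) + f = 78*(-96) + 10 = -7488 + 10 = -7478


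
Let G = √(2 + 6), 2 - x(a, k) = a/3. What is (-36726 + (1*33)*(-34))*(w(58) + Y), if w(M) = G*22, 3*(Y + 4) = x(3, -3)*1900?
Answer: -23819008 - 1665312*√2 ≈ -2.6174e+7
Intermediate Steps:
x(a, k) = 2 - a/3
G = 2*√2 (G = √8 = 2*√2 ≈ 2.8284)
Y = 1888/3 (Y = -4 + ((2 - ⅓*3)*1900)/3 = -4 + ((2 - 1)*1900)/3 = -4 + (1*1900)/3 = -4 + (⅓)*1900 = -4 + 1900/3 = 1888/3 ≈ 629.33)
w(M) = 44*√2 (w(M) = (2*√2)*22 = 44*√2)
(-36726 + (1*33)*(-34))*(w(58) + Y) = (-36726 + (1*33)*(-34))*(44*√2 + 1888/3) = (-36726 + 33*(-34))*(1888/3 + 44*√2) = (-36726 - 1122)*(1888/3 + 44*√2) = -37848*(1888/3 + 44*√2) = -23819008 - 1665312*√2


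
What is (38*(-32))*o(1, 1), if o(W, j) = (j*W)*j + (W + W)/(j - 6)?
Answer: -3648/5 ≈ -729.60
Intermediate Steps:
o(W, j) = W*j**2 + 2*W/(-6 + j) (o(W, j) = (W*j)*j + (2*W)/(-6 + j) = W*j**2 + 2*W/(-6 + j))
(38*(-32))*o(1, 1) = (38*(-32))*(1*(2 + 1**3 - 6*1**2)/(-6 + 1)) = -1216*(2 + 1 - 6*1)/(-5) = -1216*(-1)*(2 + 1 - 6)/5 = -1216*(-1)*(-3)/5 = -1216*3/5 = -3648/5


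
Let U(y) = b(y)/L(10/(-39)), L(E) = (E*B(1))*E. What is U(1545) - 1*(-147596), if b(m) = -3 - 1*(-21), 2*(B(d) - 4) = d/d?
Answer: 3691421/25 ≈ 1.4766e+5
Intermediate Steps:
B(d) = 9/2 (B(d) = 4 + (d/d)/2 = 4 + (½)*1 = 4 + ½ = 9/2)
b(m) = 18 (b(m) = -3 + 21 = 18)
L(E) = 9*E²/2 (L(E) = (E*(9/2))*E = (9*E/2)*E = 9*E²/2)
U(y) = 1521/25 (U(y) = 18/((9*(10/(-39))²/2)) = 18/((9*(10*(-1/39))²/2)) = 18/((9*(-10/39)²/2)) = 18/(((9/2)*(100/1521))) = 18/(50/169) = 18*(169/50) = 1521/25)
U(1545) - 1*(-147596) = 1521/25 - 1*(-147596) = 1521/25 + 147596 = 3691421/25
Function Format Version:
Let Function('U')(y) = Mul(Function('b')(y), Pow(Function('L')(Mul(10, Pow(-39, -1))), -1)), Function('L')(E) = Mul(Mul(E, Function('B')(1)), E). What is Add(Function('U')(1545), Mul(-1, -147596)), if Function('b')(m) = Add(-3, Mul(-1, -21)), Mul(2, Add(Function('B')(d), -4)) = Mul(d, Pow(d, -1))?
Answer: Rational(3691421, 25) ≈ 1.4766e+5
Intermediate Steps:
Function('B')(d) = Rational(9, 2) (Function('B')(d) = Add(4, Mul(Rational(1, 2), Mul(d, Pow(d, -1)))) = Add(4, Mul(Rational(1, 2), 1)) = Add(4, Rational(1, 2)) = Rational(9, 2))
Function('b')(m) = 18 (Function('b')(m) = Add(-3, 21) = 18)
Function('L')(E) = Mul(Rational(9, 2), Pow(E, 2)) (Function('L')(E) = Mul(Mul(E, Rational(9, 2)), E) = Mul(Mul(Rational(9, 2), E), E) = Mul(Rational(9, 2), Pow(E, 2)))
Function('U')(y) = Rational(1521, 25) (Function('U')(y) = Mul(18, Pow(Mul(Rational(9, 2), Pow(Mul(10, Pow(-39, -1)), 2)), -1)) = Mul(18, Pow(Mul(Rational(9, 2), Pow(Mul(10, Rational(-1, 39)), 2)), -1)) = Mul(18, Pow(Mul(Rational(9, 2), Pow(Rational(-10, 39), 2)), -1)) = Mul(18, Pow(Mul(Rational(9, 2), Rational(100, 1521)), -1)) = Mul(18, Pow(Rational(50, 169), -1)) = Mul(18, Rational(169, 50)) = Rational(1521, 25))
Add(Function('U')(1545), Mul(-1, -147596)) = Add(Rational(1521, 25), Mul(-1, -147596)) = Add(Rational(1521, 25), 147596) = Rational(3691421, 25)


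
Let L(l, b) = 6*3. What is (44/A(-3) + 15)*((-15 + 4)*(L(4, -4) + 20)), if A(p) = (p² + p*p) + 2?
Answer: -35948/5 ≈ -7189.6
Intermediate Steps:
L(l, b) = 18
A(p) = 2 + 2*p² (A(p) = (p² + p²) + 2 = 2*p² + 2 = 2 + 2*p²)
(44/A(-3) + 15)*((-15 + 4)*(L(4, -4) + 20)) = (44/(2 + 2*(-3)²) + 15)*((-15 + 4)*(18 + 20)) = (44/(2 + 2*9) + 15)*(-11*38) = (44/(2 + 18) + 15)*(-418) = (44/20 + 15)*(-418) = (44*(1/20) + 15)*(-418) = (11/5 + 15)*(-418) = (86/5)*(-418) = -35948/5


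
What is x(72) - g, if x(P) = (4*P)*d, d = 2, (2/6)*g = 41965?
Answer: -125319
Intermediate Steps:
g = 125895 (g = 3*41965 = 125895)
x(P) = 8*P (x(P) = (4*P)*2 = 8*P)
x(72) - g = 8*72 - 1*125895 = 576 - 125895 = -125319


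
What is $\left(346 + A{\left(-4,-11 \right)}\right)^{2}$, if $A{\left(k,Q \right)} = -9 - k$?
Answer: $116281$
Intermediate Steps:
$\left(346 + A{\left(-4,-11 \right)}\right)^{2} = \left(346 - 5\right)^{2} = 341^{2} = 116281$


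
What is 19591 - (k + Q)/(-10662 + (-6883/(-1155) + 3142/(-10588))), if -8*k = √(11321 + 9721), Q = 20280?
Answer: 7554156387877/385555747 - 9171855*√2338/260635684972 ≈ 19593.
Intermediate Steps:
k = -3*√2338/8 (k = -√(11321 + 9721)/8 = -3*√2338/8 ≈ -18.132)
19591 - (k + Q)/(-10662 + (-6883/(-1155) + 3142/(-10588))) = 19591 - (-3*√2338/8 + 20280)/(-10662 + (-6883/(-1155) + 3142/(-10588))) = 19591 - (20280 - 3*√2338/8)/(-10662 + (-6883*(-1/1155) + 3142*(-1/10588))) = 19591 - (20280 - 3*√2338/8)/(-10662 + (6883/1155 - 1571/5294)) = 19591 - (20280 - 3*√2338/8)/(-10662 + 34624097/6114570) = 19591 - (20280 - 3*√2338/8)/(-65158921243/6114570) = 19591 - (20280 - 3*√2338/8)*(-6114570)/65158921243 = 19591 - (-733748400/385555747 + 9171855*√2338/260635684972) = 19591 + (733748400/385555747 - 9171855*√2338/260635684972) = 7554156387877/385555747 - 9171855*√2338/260635684972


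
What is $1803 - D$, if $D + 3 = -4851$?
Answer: $6657$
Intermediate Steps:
$D = -4854$ ($D = -3 - 4851 = -4854$)
$1803 - D = 1803 - -4854 = 1803 + 4854 = 6657$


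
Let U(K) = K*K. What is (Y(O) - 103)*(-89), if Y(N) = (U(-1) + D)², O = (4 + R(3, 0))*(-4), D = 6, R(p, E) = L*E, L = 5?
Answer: 4806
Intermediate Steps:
U(K) = K²
R(p, E) = 5*E
O = -16 (O = (4 + 5*0)*(-4) = (4 + 0)*(-4) = 4*(-4) = -16)
Y(N) = 49 (Y(N) = ((-1)² + 6)² = (1 + 6)² = 7² = 49)
(Y(O) - 103)*(-89) = (49 - 103)*(-89) = -54*(-89) = 4806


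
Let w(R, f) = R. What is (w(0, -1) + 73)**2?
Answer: 5329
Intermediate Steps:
(w(0, -1) + 73)**2 = (0 + 73)**2 = 73**2 = 5329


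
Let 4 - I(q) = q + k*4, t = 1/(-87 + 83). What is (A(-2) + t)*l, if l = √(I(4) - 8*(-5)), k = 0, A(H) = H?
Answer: -9*√10/2 ≈ -14.230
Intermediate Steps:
t = -¼ (t = 1/(-4) = -¼ ≈ -0.25000)
I(q) = 4 - q (I(q) = 4 - (q + 0*4) = 4 - (q + 0) = 4 - q)
l = 2*√10 (l = √((4 - 1*4) - 8*(-5)) = √((4 - 4) + 40) = √(0 + 40) = √40 = 2*√10 ≈ 6.3246)
(A(-2) + t)*l = (-2 - ¼)*(2*√10) = -9*√10/2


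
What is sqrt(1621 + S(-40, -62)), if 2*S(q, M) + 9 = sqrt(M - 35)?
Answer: sqrt(6466 + 2*I*sqrt(97))/2 ≈ 40.206 + 0.06124*I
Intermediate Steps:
S(q, M) = -9/2 + sqrt(-35 + M)/2 (S(q, M) = -9/2 + sqrt(M - 35)/2 = -9/2 + sqrt(-35 + M)/2)
sqrt(1621 + S(-40, -62)) = sqrt(1621 + (-9/2 + sqrt(-35 - 62)/2)) = sqrt(1621 + (-9/2 + sqrt(-97)/2)) = sqrt(1621 + (-9/2 + (I*sqrt(97))/2)) = sqrt(1621 + (-9/2 + I*sqrt(97)/2)) = sqrt(3233/2 + I*sqrt(97)/2)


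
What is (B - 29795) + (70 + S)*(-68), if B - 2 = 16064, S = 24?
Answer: -20121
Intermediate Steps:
B = 16066 (B = 2 + 16064 = 16066)
(B - 29795) + (70 + S)*(-68) = (16066 - 29795) + (70 + 24)*(-68) = -13729 + 94*(-68) = -13729 - 6392 = -20121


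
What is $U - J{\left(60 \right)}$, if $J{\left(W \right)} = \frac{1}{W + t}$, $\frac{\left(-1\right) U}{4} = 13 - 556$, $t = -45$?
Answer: $\frac{32579}{15} \approx 2171.9$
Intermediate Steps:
$U = 2172$ ($U = - 4 \left(13 - 556\right) = \left(-4\right) \left(-543\right) = 2172$)
$J{\left(W \right)} = \frac{1}{-45 + W}$ ($J{\left(W \right)} = \frac{1}{W - 45} = \frac{1}{-45 + W}$)
$U - J{\left(60 \right)} = 2172 - \frac{1}{-45 + 60} = 2172 - \frac{1}{15} = \frac{32579}{15}$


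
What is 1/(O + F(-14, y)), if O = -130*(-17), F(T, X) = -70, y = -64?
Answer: 1/2140 ≈ 0.00046729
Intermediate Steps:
O = 2210
1/(O + F(-14, y)) = 1/(2210 - 70) = 1/2140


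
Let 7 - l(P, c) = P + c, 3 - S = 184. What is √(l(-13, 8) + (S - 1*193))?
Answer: I*√362 ≈ 19.026*I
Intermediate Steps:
S = -181 (S = 3 - 1*184 = 3 - 184 = -181)
l(P, c) = 7 - P - c (l(P, c) = 7 - (P + c) = 7 + (-P - c) = 7 - P - c)
√(l(-13, 8) + (S - 1*193)) = √((7 - 1*(-13) - 1*8) + (-181 - 1*193)) = √((7 + 13 - 8) + (-181 - 193)) = √(12 - 374) = √(-362) = I*√362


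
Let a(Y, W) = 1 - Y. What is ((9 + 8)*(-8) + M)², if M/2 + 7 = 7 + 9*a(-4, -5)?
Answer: 2116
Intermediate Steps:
M = 90 (M = -14 + 2*(7 + 9*(1 - 1*(-4))) = -14 + 2*(7 + 9*(1 + 4)) = -14 + 2*(7 + 9*5) = -14 + 2*(7 + 45) = -14 + 2*52 = -14 + 104 = 90)
((9 + 8)*(-8) + M)² = ((9 + 8)*(-8) + 90)² = (17*(-8) + 90)² = (-136 + 90)² = (-46)² = 2116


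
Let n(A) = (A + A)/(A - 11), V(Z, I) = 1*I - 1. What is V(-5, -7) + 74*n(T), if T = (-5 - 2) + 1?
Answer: 752/17 ≈ 44.235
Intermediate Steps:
T = -6 (T = -7 + 1 = -6)
V(Z, I) = -1 + I (V(Z, I) = I - 1 = -1 + I)
n(A) = 2*A/(-11 + A) (n(A) = (2*A)/(-11 + A) = 2*A/(-11 + A))
V(-5, -7) + 74*n(T) = (-1 - 7) + 74*(2*(-6)/(-11 - 6)) = -8 + 74*(2*(-6)/(-17)) = -8 + 74*(2*(-6)*(-1/17)) = -8 + 74*(12/17) = -8 + 888/17 = 752/17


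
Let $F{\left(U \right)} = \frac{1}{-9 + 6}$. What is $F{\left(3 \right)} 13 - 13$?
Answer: $- \frac{52}{3} \approx -17.333$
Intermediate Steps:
$F{\left(U \right)} = - \frac{1}{3}$ ($F{\left(U \right)} = \frac{1}{-3} = - \frac{1}{3}$)
$F{\left(3 \right)} 13 - 13 = \left(- \frac{1}{3}\right) 13 - 13 = - \frac{13}{3} - 13 = - \frac{52}{3}$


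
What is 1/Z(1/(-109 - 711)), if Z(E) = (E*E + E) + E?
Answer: -672400/1639 ≈ -410.25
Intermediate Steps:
Z(E) = E² + 2*E (Z(E) = (E² + E) + E = (E + E²) + E = E² + 2*E)
1/Z(1/(-109 - 711)) = 1/((2 + 1/(-109 - 711))/(-109 - 711)) = 1/((2 + 1/(-820))/(-820)) = 1/(-(2 - 1/820)/820) = 1/(-1/820*1639/820) = 1/(-1639/672400) = -672400/1639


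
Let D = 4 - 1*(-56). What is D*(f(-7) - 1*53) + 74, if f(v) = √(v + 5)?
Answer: -3106 + 60*I*√2 ≈ -3106.0 + 84.853*I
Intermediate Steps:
f(v) = √(5 + v)
D = 60 (D = 4 + 56 = 60)
D*(f(-7) - 1*53) + 74 = 60*(√(5 - 7) - 1*53) + 74 = 60*(√(-2) - 53) + 74 = 60*(I*√2 - 53) + 74 = 60*(-53 + I*√2) + 74 = (-3180 + 60*I*√2) + 74 = -3106 + 60*I*√2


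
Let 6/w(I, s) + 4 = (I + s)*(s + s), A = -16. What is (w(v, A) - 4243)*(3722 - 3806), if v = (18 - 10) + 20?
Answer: 34572090/97 ≈ 3.5641e+5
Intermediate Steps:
v = 28 (v = 8 + 20 = 28)
w(I, s) = 6/(-4 + 2*s*(I + s)) (w(I, s) = 6/(-4 + (I + s)*(s + s)) = 6/(-4 + (I + s)*(2*s)) = 6/(-4 + 2*s*(I + s)))
(w(v, A) - 4243)*(3722 - 3806) = (3/(-2 + (-16)² + 28*(-16)) - 4243)*(3722 - 3806) = (3/(-2 + 256 - 448) - 4243)*(-84) = (3/(-194) - 4243)*(-84) = (3*(-1/194) - 4243)*(-84) = (-3/194 - 4243)*(-84) = -823145/194*(-84) = 34572090/97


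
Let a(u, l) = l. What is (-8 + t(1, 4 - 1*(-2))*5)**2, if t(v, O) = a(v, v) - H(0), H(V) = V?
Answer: 9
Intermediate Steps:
t(v, O) = v (t(v, O) = v - 1*0 = v + 0 = v)
(-8 + t(1, 4 - 1*(-2))*5)**2 = (-8 + 1*5)**2 = (-8 + 5)**2 = (-3)**2 = 9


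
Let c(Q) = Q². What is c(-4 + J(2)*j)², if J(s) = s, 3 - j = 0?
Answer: 16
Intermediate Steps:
j = 3 (j = 3 - 1*0 = 3 + 0 = 3)
c(-4 + J(2)*j)² = ((-4 + 2*3)²)² = ((-4 + 6)²)² = (2²)² = 4² = 16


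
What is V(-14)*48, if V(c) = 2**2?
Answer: 192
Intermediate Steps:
V(c) = 4
V(-14)*48 = 4*48 = 192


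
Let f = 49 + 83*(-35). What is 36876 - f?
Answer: 39732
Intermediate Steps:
f = -2856 (f = 49 - 2905 = -2856)
36876 - f = 36876 - 1*(-2856) = 36876 + 2856 = 39732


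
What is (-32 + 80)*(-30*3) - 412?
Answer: -4732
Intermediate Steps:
(-32 + 80)*(-30*3) - 412 = 48*(-90) - 412 = -4320 - 412 = -4732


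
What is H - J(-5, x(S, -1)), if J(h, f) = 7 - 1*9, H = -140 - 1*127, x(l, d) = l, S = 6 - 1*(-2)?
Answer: -265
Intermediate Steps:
S = 8 (S = 6 + 2 = 8)
H = -267 (H = -140 - 127 = -267)
J(h, f) = -2 (J(h, f) = 7 - 9 = -2)
H - J(-5, x(S, -1)) = -267 - 1*(-2) = -267 + 2 = -265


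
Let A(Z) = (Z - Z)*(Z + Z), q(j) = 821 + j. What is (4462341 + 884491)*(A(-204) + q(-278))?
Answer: 2903329776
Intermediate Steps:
A(Z) = 0 (A(Z) = 0*(2*Z) = 0)
(4462341 + 884491)*(A(-204) + q(-278)) = (4462341 + 884491)*(0 + (821 - 278)) = 5346832*(0 + 543) = 5346832*543 = 2903329776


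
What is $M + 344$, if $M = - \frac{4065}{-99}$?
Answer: $\frac{12707}{33} \approx 385.06$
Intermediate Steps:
$M = \frac{1355}{33}$ ($M = \left(-4065\right) \left(- \frac{1}{99}\right) = \frac{1355}{33} \approx 41.061$)
$M + 344 = \frac{1355}{33} + 344 = \frac{12707}{33}$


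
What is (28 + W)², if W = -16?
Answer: 144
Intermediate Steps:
(28 + W)² = (28 - 16)² = 12² = 144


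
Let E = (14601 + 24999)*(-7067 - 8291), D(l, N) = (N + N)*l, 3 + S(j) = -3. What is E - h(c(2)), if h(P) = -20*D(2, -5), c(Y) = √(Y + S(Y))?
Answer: -608177200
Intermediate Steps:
S(j) = -6 (S(j) = -3 - 3 = -6)
D(l, N) = 2*N*l (D(l, N) = (2*N)*l = 2*N*l)
E = -608176800 (E = 39600*(-15358) = -608176800)
c(Y) = √(-6 + Y) (c(Y) = √(Y - 6) = √(-6 + Y))
h(P) = 400 (h(P) = -40*(-5)*2 = -20*(-20) = 400)
E - h(c(2)) = -608176800 - 1*400 = -608176800 - 400 = -608177200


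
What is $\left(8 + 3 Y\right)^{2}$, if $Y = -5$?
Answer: $49$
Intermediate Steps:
$\left(8 + 3 Y\right)^{2} = \left(8 + 3 \left(-5\right)\right)^{2} = \left(8 - 15\right)^{2} = \left(-7\right)^{2} = 49$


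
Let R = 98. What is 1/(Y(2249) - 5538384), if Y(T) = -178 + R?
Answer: -1/5538464 ≈ -1.8056e-7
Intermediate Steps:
Y(T) = -80 (Y(T) = -178 + 98 = -80)
1/(Y(2249) - 5538384) = 1/(-80 - 5538384) = 1/(-5538464) = -1/5538464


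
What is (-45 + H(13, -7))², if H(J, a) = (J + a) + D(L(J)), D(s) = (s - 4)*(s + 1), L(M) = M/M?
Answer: 2025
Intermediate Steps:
L(M) = 1
D(s) = (1 + s)*(-4 + s) (D(s) = (-4 + s)*(1 + s) = (1 + s)*(-4 + s))
H(J, a) = -6 + J + a (H(J, a) = (J + a) + (-4 + 1² - 3*1) = (J + a) + (-4 + 1 - 3) = (J + a) - 6 = -6 + J + a)
(-45 + H(13, -7))² = (-45 + (-6 + 13 - 7))² = (-45 + 0)² = (-45)² = 2025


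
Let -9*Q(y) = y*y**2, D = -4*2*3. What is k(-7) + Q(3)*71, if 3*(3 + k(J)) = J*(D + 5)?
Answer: -515/3 ≈ -171.67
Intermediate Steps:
D = -24 (D = -8*3 = -24)
Q(y) = -y**3/9 (Q(y) = -y*y**2/9 = -y**3/9)
k(J) = -3 - 19*J/3 (k(J) = -3 + (J*(-24 + 5))/3 = -3 + (J*(-19))/3 = -3 + (-19*J)/3 = -3 - 19*J/3)
k(-7) + Q(3)*71 = (-3 - 19/3*(-7)) - 1/9*3**3*71 = (-3 + 133/3) - 1/9*27*71 = 124/3 - 3*71 = 124/3 - 213 = -515/3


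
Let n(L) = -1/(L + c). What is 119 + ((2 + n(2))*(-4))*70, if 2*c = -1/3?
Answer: -3171/11 ≈ -288.27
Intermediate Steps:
c = -⅙ (c = (-1/3)/2 = (-1*⅓)/2 = (½)*(-⅓) = -⅙ ≈ -0.16667)
n(L) = -1/(-⅙ + L) (n(L) = -1/(L - ⅙) = -1/(-⅙ + L))
119 + ((2 + n(2))*(-4))*70 = 119 + ((2 - 6/(-1 + 6*2))*(-4))*70 = 119 + ((2 - 6/(-1 + 12))*(-4))*70 = 119 + ((2 - 6/11)*(-4))*70 = 119 + ((16/11)*(-4))*70 = 119 - 64/11*70 = 119 - 4480/11 = -3171/11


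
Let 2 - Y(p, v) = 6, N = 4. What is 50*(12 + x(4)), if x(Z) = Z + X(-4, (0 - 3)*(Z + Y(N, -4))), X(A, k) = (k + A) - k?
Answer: 600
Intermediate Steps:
Y(p, v) = -4 (Y(p, v) = 2 - 1*6 = 2 - 6 = -4)
X(A, k) = A (X(A, k) = (A + k) - k = A)
x(Z) = -4 + Z (x(Z) = Z - 4 = -4 + Z)
50*(12 + x(4)) = 50*(12 + (-4 + 4)) = 50*(12 + 0) = 50*12 = 600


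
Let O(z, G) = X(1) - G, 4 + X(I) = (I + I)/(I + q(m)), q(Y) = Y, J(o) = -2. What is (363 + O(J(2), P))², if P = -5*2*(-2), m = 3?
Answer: 461041/4 ≈ 1.1526e+5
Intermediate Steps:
X(I) = -4 + 2*I/(3 + I) (X(I) = -4 + (I + I)/(I + 3) = -4 + (2*I)/(3 + I) = -4 + 2*I/(3 + I))
P = 20 (P = -10*(-2) = 20)
O(z, G) = -7/2 - G (O(z, G) = 2*(-6 - 1*1)/(3 + 1) - G = 2*(-6 - 1)/4 - G = 2*(¼)*(-7) - G = -7/2 - G)
(363 + O(J(2), P))² = (363 + (-7/2 - 1*20))² = (363 + (-7/2 - 20))² = (363 - 47/2)² = (679/2)² = 461041/4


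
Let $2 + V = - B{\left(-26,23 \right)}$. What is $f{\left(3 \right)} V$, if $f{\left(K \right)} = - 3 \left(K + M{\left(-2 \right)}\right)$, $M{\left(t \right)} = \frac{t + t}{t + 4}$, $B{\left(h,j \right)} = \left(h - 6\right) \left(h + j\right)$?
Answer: $294$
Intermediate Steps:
$B{\left(h,j \right)} = \left(-6 + h\right) \left(h + j\right)$
$M{\left(t \right)} = \frac{2 t}{4 + t}$
$V = -98$ ($V = -2 - \left(\left(-26\right)^{2} - -156 - 138 - 598\right) = -2 - \left(676 + 156 - 138 - 598\right) = -2 - 96 = -98$)
$f{\left(K \right)} = 6 - 3 K$ ($f{\left(K \right)} = - 3 \left(K + 2 \left(-2\right) \frac{1}{4 - 2}\right) = - 3 \left(K + 2 \left(-2\right) \frac{1}{2}\right) = - 3 \left(K - 2\right) = - 3 \left(-2 + K\right) = 6 - 3 K$)
$f{\left(3 \right)} V = \left(6 - 9\right) \left(-98\right) = \left(-3\right) \left(-98\right) = 294$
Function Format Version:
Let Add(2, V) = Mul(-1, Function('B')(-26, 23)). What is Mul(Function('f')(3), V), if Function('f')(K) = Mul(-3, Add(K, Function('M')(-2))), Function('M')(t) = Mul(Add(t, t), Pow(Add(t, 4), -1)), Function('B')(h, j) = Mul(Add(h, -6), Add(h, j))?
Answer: 294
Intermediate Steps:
Function('B')(h, j) = Mul(Add(-6, h), Add(h, j))
Function('M')(t) = Mul(2, t, Pow(Add(4, t), -1)) (Function('M')(t) = Mul(Mul(2, t), Pow(Add(4, t), -1)) = Mul(2, t, Pow(Add(4, t), -1)))
V = -98 (V = Add(-2, Mul(-1, Add(Pow(-26, 2), Mul(-6, -26), Mul(-6, 23), Mul(-26, 23)))) = Add(-2, Mul(-1, Add(676, 156, -138, -598))) = Add(-2, Mul(-1, 96)) = Add(-2, -96) = -98)
Function('f')(K) = Add(6, Mul(-3, K)) (Function('f')(K) = Mul(-3, Add(K, Mul(2, -2, Pow(Add(4, -2), -1)))) = Mul(-3, Add(K, Mul(2, -2, Pow(2, -1)))) = Mul(-3, Add(K, Mul(2, -2, Rational(1, 2)))) = Mul(-3, Add(K, -2)) = Mul(-3, Add(-2, K)) = Add(6, Mul(-3, K)))
Mul(Function('f')(3), V) = Mul(Add(6, Mul(-3, 3)), -98) = Mul(Add(6, -9), -98) = Mul(-3, -98) = 294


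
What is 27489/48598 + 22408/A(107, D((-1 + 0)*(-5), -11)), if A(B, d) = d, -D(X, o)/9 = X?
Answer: -98886089/198810 ≈ -497.39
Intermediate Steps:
D(X, o) = -9*X
27489/48598 + 22408/A(107, D((-1 + 0)*(-5), -11)) = 27489/48598 + 22408/((-9*(-1 + 0)*(-5))) = 27489*(1/48598) + 22408/((-(-9)*(-5))) = 2499/4418 + 22408/((-9*5)) = 2499/4418 + 22408/(-45) = 2499/4418 + 22408*(-1/45) = 2499/4418 - 22408/45 = -98886089/198810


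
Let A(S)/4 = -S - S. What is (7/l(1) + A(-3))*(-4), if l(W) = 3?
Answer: -316/3 ≈ -105.33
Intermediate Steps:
A(S) = -8*S (A(S) = 4*(-S - S) = 4*(-2*S) = -8*S)
(7/l(1) + A(-3))*(-4) = (7/3 - 8*(-3))*(-4) = (7*(⅓) + 24)*(-4) = (7/3 + 24)*(-4) = (79/3)*(-4) = -316/3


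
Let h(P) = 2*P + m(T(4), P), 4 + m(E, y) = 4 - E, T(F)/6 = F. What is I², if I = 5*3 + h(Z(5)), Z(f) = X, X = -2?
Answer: 169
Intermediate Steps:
T(F) = 6*F
Z(f) = -2
m(E, y) = -E (m(E, y) = -4 + (4 - E) = -E)
h(P) = -24 + 2*P (h(P) = 2*P - 6*4 = 2*P - 1*24 = 2*P - 24 = -24 + 2*P)
I = -13 (I = 5*3 + (-24 + 2*(-2)) = 15 + (-24 - 4) = 15 - 28 = -13)
I² = (-13)² = 169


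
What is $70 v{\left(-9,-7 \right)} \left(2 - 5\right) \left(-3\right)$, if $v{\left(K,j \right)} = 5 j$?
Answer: $-22050$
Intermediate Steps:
$70 v{\left(-9,-7 \right)} \left(2 - 5\right) \left(-3\right) = 70 \cdot 5 \left(-7\right) \left(2 - 5\right) \left(-3\right) = 70 \left(-35\right) \left(\left(-3\right) \left(-3\right)\right) = \left(-2450\right) 9 = -22050$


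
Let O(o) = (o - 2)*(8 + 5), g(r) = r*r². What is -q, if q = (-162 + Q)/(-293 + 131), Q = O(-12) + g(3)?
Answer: -317/162 ≈ -1.9568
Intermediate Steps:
g(r) = r³
O(o) = -26 + 13*o (O(o) = (-2 + o)*13 = -26 + 13*o)
Q = -155 (Q = (-26 + 13*(-12)) + 3³ = (-26 - 156) + 27 = -182 + 27 = -155)
q = 317/162 (q = (-162 - 155)/(-293 + 131) = -317/(-162) = -317*(-1/162) = 317/162 ≈ 1.9568)
-q = -1*317/162 = -317/162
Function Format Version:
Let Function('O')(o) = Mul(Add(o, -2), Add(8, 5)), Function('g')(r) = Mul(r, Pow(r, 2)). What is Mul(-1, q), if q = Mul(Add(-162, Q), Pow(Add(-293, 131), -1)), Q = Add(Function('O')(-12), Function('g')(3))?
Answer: Rational(-317, 162) ≈ -1.9568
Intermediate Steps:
Function('g')(r) = Pow(r, 3)
Function('O')(o) = Add(-26, Mul(13, o)) (Function('O')(o) = Mul(Add(-2, o), 13) = Add(-26, Mul(13, o)))
Q = -155 (Q = Add(Add(-26, Mul(13, -12)), Pow(3, 3)) = Add(Add(-26, -156), 27) = Add(-182, 27) = -155)
q = Rational(317, 162) (q = Mul(Add(-162, -155), Pow(Add(-293, 131), -1)) = Mul(-317, Pow(-162, -1)) = Mul(-317, Rational(-1, 162)) = Rational(317, 162) ≈ 1.9568)
Mul(-1, q) = Mul(-1, Rational(317, 162)) = Rational(-317, 162)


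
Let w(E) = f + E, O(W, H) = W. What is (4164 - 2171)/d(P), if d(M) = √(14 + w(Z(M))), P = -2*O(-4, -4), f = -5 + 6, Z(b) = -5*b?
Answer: -1993*I/5 ≈ -398.6*I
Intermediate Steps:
f = 1
w(E) = 1 + E
P = 8 (P = -2*(-4) = 8)
d(M) = √(15 - 5*M) (d(M) = √(14 + (1 - 5*M)) = √(15 - 5*M))
(4164 - 2171)/d(P) = (4164 - 2171)/(√(15 - 5*8)) = 1993/(√(15 - 40)) = 1993/(√(-25)) = 1993/((5*I)) = 1993*(-I/5) = -1993*I/5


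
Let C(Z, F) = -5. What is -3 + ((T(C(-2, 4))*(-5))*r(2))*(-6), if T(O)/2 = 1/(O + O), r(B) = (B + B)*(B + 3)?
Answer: -123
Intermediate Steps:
r(B) = 2*B*(3 + B) (r(B) = (2*B)*(3 + B) = 2*B*(3 + B))
T(O) = 1/O (T(O) = 2/(O + O) = 2/((2*O)) = 2*(1/(2*O)) = 1/O)
-3 + ((T(C(-2, 4))*(-5))*r(2))*(-6) = -3 + ((-5/(-5))*(2*2*(3 + 2)))*(-6) = -3 + ((-⅕*(-5))*(2*2*5))*(-6) = -3 + (1*20)*(-6) = -3 + 20*(-6) = -3 - 120 = -123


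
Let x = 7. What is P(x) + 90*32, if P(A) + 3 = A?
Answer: 2884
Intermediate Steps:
P(A) = -3 + A
P(x) + 90*32 = (-3 + 7) + 90*32 = 4 + 2880 = 2884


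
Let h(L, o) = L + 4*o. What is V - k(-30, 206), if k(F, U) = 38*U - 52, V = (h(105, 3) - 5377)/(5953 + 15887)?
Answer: -8491655/1092 ≈ -7776.2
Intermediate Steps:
V = -263/1092 (V = ((105 + 4*3) - 5377)/(5953 + 15887) = ((105 + 12) - 5377)/21840 = (117 - 5377)*(1/21840) = -5260*1/21840 = -263/1092 ≈ -0.24084)
k(F, U) = -52 + 38*U
V - k(-30, 206) = -263/1092 - (-52 + 38*206) = -263/1092 - (-52 + 7828) = -263/1092 - 1*7776 = -263/1092 - 7776 = -8491655/1092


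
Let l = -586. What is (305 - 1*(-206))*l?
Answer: -299446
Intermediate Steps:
(305 - 1*(-206))*l = (305 - 1*(-206))*(-586) = (305 + 206)*(-586) = 511*(-586) = -299446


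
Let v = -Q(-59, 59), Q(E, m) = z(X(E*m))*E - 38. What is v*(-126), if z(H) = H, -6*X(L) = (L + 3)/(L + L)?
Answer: -245973/59 ≈ -4169.0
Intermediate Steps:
X(L) = -(3 + L)/(12*L) (X(L) = -(L + 3)/(6*(L + L)) = -(3 + L)/(6*(2*L)) = -(3 + L)*1/(2*L)/6 = -(3 + L)/(12*L))
Q(E, m) = -38 + (-3 - E*m)/(12*m) (Q(E, m) = ((-3 - E*m)/(12*((E*m))))*E - 38 = ((1/(E*m))*(-3 - E*m)/12)*E - 38 = ((-3 - E*m)/(12*E*m))*E - 38 = (-3 - E*m)/(12*m) - 38 = -38 + (-3 - E*m)/(12*m))
v = 11713/354 (v = -(-38 - ¼/59 - 1/12*(-59)) = -(-38 - ¼*1/59 + 59/12) = -(-38 - 1/236 + 59/12) = -1*(-11713/354) = 11713/354 ≈ 33.088)
v*(-126) = (11713/354)*(-126) = -245973/59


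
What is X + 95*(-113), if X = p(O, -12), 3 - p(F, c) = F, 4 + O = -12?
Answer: -10716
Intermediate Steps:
O = -16 (O = -4 - 12 = -16)
p(F, c) = 3 - F
X = 19 (X = 3 - 1*(-16) = 3 + 16 = 19)
X + 95*(-113) = 19 + 95*(-113) = 19 - 10735 = -10716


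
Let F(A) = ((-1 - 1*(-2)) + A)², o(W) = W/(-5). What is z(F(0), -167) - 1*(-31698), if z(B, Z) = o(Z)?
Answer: 158657/5 ≈ 31731.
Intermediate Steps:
o(W) = -W/5 (o(W) = W*(-⅕) = -W/5)
F(A) = (1 + A)² (F(A) = ((-1 + 2) + A)² = (1 + A)²)
z(B, Z) = -Z/5
z(F(0), -167) - 1*(-31698) = -⅕*(-167) - 1*(-31698) = 167/5 + 31698 = 158657/5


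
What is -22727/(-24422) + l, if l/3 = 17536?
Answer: 1284815303/24422 ≈ 52609.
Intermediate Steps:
l = 52608 (l = 3*17536 = 52608)
-22727/(-24422) + l = -22727/(-24422) + 52608 = -22727*(-1/24422) + 52608 = 22727/24422 + 52608 = 1284815303/24422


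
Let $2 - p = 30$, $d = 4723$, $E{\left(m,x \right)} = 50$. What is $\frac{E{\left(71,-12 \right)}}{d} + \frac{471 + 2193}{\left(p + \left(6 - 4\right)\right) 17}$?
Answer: $- \frac{6279986}{1043783} \approx -6.0166$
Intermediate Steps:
$p = -28$ ($p = 2 - 30 = -28$)
$\frac{E{\left(71,-12 \right)}}{d} + \frac{471 + 2193}{\left(p + \left(6 - 4\right)\right) 17} = \frac{50}{4723} + \frac{471 + 2193}{\left(-28 + \left(6 - 4\right)\right) 17} = 50 \cdot \frac{1}{4723} + \frac{2664}{\left(-28 + 2\right) 17} = \frac{50}{4723} + \frac{2664}{\left(-26\right) 17} = \frac{50}{4723} + \frac{2664}{-442} = \frac{50}{4723} + 2664 \left(- \frac{1}{442}\right) = \frac{50}{4723} - \frac{1332}{221} = - \frac{6279986}{1043783}$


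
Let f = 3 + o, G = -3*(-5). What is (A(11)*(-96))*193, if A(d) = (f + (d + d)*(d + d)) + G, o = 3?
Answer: -9356640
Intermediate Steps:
G = 15
f = 6 (f = 3 + 3 = 6)
A(d) = 21 + 4*d² (A(d) = (6 + (d + d)*(d + d)) + 15 = (6 + (2*d)*(2*d)) + 15 = (6 + 4*d²) + 15 = 21 + 4*d²)
(A(11)*(-96))*193 = ((21 + 4*11²)*(-96))*193 = ((21 + 4*121)*(-96))*193 = ((21 + 484)*(-96))*193 = (505*(-96))*193 = -48480*193 = -9356640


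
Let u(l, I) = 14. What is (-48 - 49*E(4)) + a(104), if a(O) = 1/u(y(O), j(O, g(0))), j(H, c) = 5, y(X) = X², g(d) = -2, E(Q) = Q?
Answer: -3415/14 ≈ -243.93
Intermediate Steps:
a(O) = 1/14
(-48 - 49*E(4)) + a(104) = (-48 - 49*4) + 1/14 = (-48 - 196) + 1/14 = -244 + 1/14 = -3415/14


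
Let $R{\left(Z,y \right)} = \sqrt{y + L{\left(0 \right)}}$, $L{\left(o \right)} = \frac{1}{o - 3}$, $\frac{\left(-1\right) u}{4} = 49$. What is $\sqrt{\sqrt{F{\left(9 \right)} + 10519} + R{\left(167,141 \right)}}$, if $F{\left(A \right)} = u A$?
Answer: $\frac{\sqrt{3 \sqrt{1266} + 9 \sqrt{8755}}}{3} \approx 10.268$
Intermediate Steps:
$u = -196$ ($u = \left(-4\right) 49 = -196$)
$L{\left(o \right)} = \frac{1}{-3 + o}$
$F{\left(A \right)} = - 196 A$
$R{\left(Z,y \right)} = \sqrt{- \frac{1}{3} + y}$ ($R{\left(Z,y \right)} = \sqrt{y + \frac{1}{-3 + 0}} = \sqrt{y + \frac{1}{-3}} = \sqrt{y - \frac{1}{3}} = \sqrt{- \frac{1}{3} + y}$)
$\sqrt{\sqrt{F{\left(9 \right)} + 10519} + R{\left(167,141 \right)}} = \sqrt{\sqrt{\left(-196\right) 9 + 10519} + \frac{\sqrt{-3 + 9 \cdot 141}}{3}} = \sqrt{\sqrt{-1764 + 10519} + \frac{\sqrt{-3 + 1269}}{3}} = \sqrt{\sqrt{8755} + \frac{\sqrt{1266}}{3}}$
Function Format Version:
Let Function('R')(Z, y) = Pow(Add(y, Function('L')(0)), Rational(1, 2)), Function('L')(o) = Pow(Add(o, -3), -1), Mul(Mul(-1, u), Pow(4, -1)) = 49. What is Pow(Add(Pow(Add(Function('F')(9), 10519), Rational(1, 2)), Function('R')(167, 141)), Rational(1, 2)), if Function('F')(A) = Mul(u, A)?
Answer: Mul(Rational(1, 3), Pow(Add(Mul(3, Pow(1266, Rational(1, 2))), Mul(9, Pow(8755, Rational(1, 2)))), Rational(1, 2))) ≈ 10.268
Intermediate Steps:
u = -196 (u = Mul(-4, 49) = -196)
Function('L')(o) = Pow(Add(-3, o), -1)
Function('F')(A) = Mul(-196, A)
Function('R')(Z, y) = Pow(Add(Rational(-1, 3), y), Rational(1, 2)) (Function('R')(Z, y) = Pow(Add(y, Pow(Add(-3, 0), -1)), Rational(1, 2)) = Pow(Add(y, Pow(-3, -1)), Rational(1, 2)) = Pow(Add(y, Rational(-1, 3)), Rational(1, 2)) = Pow(Add(Rational(-1, 3), y), Rational(1, 2)))
Pow(Add(Pow(Add(Function('F')(9), 10519), Rational(1, 2)), Function('R')(167, 141)), Rational(1, 2)) = Pow(Add(Pow(Add(Mul(-196, 9), 10519), Rational(1, 2)), Mul(Rational(1, 3), Pow(Add(-3, Mul(9, 141)), Rational(1, 2)))), Rational(1, 2)) = Pow(Add(Pow(Add(-1764, 10519), Rational(1, 2)), Mul(Rational(1, 3), Pow(Add(-3, 1269), Rational(1, 2)))), Rational(1, 2)) = Pow(Add(Pow(8755, Rational(1, 2)), Mul(Rational(1, 3), Pow(1266, Rational(1, 2)))), Rational(1, 2))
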